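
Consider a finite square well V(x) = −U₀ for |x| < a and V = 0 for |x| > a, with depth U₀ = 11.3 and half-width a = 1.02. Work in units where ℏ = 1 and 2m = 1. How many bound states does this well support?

N = 3

Define the well-strength parameter z₀ = (a/ℏ)√(2mU₀) = 1.02 × √(2·0.5·11.3) = 3.429.
A new bound state (alternating even/odd) appears each time z₀ passes a multiple of π/2, so N = ⌊2z₀/π⌋ + 1 = ⌊2.183⌋ + 1 = 3.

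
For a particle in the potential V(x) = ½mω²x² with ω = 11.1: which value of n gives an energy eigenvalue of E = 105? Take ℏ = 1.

Invert E_n = (n + ½)ℏω: n = E/ℏω − ½ = 8.959, so n = 9.

n = 9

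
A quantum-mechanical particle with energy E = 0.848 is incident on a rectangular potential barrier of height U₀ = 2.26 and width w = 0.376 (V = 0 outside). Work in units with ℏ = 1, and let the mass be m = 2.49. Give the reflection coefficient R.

R = 0.594

Since E < U₀ the interior solution is evanescent with decay constant κ = √(2m(U₀ − E))/ℏ = 2.652.
κw = 0.9971, sinh(κw) = 1.171.
The exact tunnelling result is T⁻¹ = 1 + U₀² sinh²(κw) / [4E(U₀ − E)] = 2.461, so T = 0.406.
R = 1 − T = 0.594.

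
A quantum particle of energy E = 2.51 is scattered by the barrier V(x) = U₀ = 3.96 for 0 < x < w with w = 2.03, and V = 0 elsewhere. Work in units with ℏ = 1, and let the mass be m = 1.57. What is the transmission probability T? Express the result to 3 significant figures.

E < U₀: inside the barrier ψ ∝ e^{±κx} with κ = √(2m(U₀ − E))/ℏ = 2.134.
κw = 4.332, sinh(κw) = 38.03.
Matching ψ, ψ′ at both faces gives T = [1 + U₀² sinh²(κw) / (4E(U₀ − E))]⁻¹ = 1/1559 = 0.000642.

T = 0.000642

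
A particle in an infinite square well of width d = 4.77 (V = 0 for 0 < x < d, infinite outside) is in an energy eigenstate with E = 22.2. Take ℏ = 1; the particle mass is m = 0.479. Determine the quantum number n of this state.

n = 7

For an infinite well E_n = n²π²ℏ²/(2md²), so n = (d/πℏ)√(2mE).
n = (4.77/π) × √(2 × 0.479 × 22.2) = 7.002 → n = 7.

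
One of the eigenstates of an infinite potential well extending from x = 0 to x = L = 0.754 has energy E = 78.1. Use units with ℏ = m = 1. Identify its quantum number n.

For an infinite well E_n = n²π²ℏ²/(2mL²), so n = (L/πℏ)√(2mE).
n = (0.754/π) × √(2 × 1 × 78.1) = 3.000 → n = 3.

n = 3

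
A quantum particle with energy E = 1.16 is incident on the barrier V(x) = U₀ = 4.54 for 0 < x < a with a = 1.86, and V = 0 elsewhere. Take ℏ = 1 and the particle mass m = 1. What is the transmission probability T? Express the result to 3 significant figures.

T = 0.000192

E < U₀: inside the barrier ψ ∝ e^{±κx} with κ = √(2m(U₀ − E))/ℏ = 2.600.
κa = 4.836, sinh(κa) = 62.98.
Matching ψ, ψ′ at both faces gives T = [1 + U₀² sinh²(κa) / (4E(U₀ − E))]⁻¹ = 1/5214 = 0.000192.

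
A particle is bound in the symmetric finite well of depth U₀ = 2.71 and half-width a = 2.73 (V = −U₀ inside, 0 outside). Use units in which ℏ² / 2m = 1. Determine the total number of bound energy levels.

N = 3

Define the well-strength parameter z₀ = (a/ℏ)√(2mU₀) = 2.73 × √(2·0.5·2.71) = 4.494.
A new bound state (alternating even/odd) appears each time z₀ passes a multiple of π/2, so N = ⌊2z₀/π⌋ + 1 = ⌊2.861⌋ + 1 = 3.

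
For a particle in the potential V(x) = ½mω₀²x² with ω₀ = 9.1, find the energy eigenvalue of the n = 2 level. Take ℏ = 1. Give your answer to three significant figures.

The oscillator eigenvalues are E_n = ℏω₀(n + ½), so E_2 = 9.1 × 2.5 = 22.75.

E = 22.8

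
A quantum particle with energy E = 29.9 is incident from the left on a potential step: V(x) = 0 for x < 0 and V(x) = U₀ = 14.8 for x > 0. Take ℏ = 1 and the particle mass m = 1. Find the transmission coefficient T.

On each side the TISE gives plane waves with k = √(2m(E − V))/ℏ: k₁ = √(2·1·29.9) = 7.733, k₂ = √(2·1·15.1) = 5.495.
Matching ψ and ψ′ at x = 0 gives r = (k₁ − k₂)/(k₁ + k₂), so R = r² = 0.02861 and T = 1 − R = 0.9714.

T = 0.971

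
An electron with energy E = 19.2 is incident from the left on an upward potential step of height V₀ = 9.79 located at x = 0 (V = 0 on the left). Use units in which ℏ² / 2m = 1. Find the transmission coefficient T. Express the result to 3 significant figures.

T = 0.969

The wavenumbers are k₁ = √(2mE)/ℏ = 4.382 on the left and k₂ = √(2m(E − V₀))/ℏ = 3.068 on the right.
Continuity of ψ and ψ′ at the step yields the reflection amplitude r = (k₁ − k₂)/(k₁ + k₂) = 0.1764; thus R = |r|² = 0.03112, T = 0.9689.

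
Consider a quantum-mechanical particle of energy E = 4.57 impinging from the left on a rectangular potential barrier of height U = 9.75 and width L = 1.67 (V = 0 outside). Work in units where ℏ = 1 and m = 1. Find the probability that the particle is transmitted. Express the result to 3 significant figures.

E < U: inside the barrier ψ ∝ e^{±κx} with κ = √(2m(U − E))/ℏ = 3.219.
κL = 5.375, sinh(κL) = 108.0.
Matching ψ, ψ′ at both faces gives T = [1 + U² sinh²(κL) / (4E(U − E))]⁻¹ = 1/11710 = 0.0000854.

T = 0.0000854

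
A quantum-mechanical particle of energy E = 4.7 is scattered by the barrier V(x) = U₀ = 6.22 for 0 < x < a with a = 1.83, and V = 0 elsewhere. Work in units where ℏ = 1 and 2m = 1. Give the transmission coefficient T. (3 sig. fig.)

T = 0.0321

Since E < U₀ the interior solution is evanescent with decay constant κ = √(2m(U₀ − E))/ℏ = 1.233.
κa = 2.256, sinh(κa) = 4.721.
The exact tunnelling result is T⁻¹ = 1 + U₀² sinh²(κa) / [4E(U₀ − E)] = 31.17, so T = 0.0321.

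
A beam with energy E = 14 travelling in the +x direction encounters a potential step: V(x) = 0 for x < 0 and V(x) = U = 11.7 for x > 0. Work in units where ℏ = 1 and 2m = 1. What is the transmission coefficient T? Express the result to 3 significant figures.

T = 0.821

On each side the TISE gives plane waves with k = √(2m(E − V))/ℏ: k₁ = √(2·½·14) = 3.742, k₂ = √(2·½·2.3) = 1.517.
Matching ψ and ψ′ at x = 0 gives r = (k₁ − k₂)/(k₁ + k₂), so R = r² = 0.1791 and T = 1 − R = 0.8209.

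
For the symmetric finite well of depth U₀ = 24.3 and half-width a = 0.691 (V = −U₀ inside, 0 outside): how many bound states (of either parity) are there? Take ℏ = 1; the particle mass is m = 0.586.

N = 3

Define the well-strength parameter z₀ = (a/ℏ)√(2mU₀) = 0.691 × √(2·0.586·24.3) = 3.688.
The even/odd transcendental equations gain one root per π/2 in z₀, giving N = 1 + ⌊2z₀/π⌋ = 1 + ⌊2.348⌋ = 3.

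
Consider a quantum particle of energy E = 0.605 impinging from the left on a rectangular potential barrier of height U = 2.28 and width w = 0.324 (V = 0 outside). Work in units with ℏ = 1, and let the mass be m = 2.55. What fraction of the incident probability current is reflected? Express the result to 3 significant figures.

R = 0.606

Since E < U the interior solution is evanescent with decay constant κ = √(2m(U − E))/ℏ = 2.923.
κw = 0.9470, sinh(κw) = 1.095.
The exact tunnelling result is T⁻¹ = 1 + U² sinh²(κw) / [4E(U − E)] = 2.538, so T = 0.394.
R = 1 − T = 0.606.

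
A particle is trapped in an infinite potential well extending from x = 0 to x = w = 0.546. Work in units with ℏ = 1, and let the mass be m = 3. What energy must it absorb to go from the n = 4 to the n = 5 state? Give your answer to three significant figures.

E_n = n²π²ℏ²/(2mw²), so ΔE = (5² − 4²) π²ℏ²/(2mw²).
ΔE = 9 × π² / (2 × 3 × 0.546²) = 49.66.

ΔE = 49.7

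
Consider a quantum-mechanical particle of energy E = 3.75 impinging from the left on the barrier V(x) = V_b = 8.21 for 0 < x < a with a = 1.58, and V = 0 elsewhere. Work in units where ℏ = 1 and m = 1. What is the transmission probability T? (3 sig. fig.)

Since E < V_b the interior solution is evanescent with decay constant κ = √(2m(V_b − E))/ℏ = 2.987.
κa = 4.719, sinh(κa) = 56.02.
The exact tunnelling result is T⁻¹ = 1 + V_b² sinh²(κa) / [4E(V_b − E)] = 3163, so T = 0.000316.

T = 0.000316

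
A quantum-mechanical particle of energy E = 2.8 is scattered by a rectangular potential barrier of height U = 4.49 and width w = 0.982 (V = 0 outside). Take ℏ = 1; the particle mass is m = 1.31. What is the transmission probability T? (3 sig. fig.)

E < U: inside the barrier ψ ∝ e^{±κx} with κ = √(2m(U − E))/ℏ = 2.104.
κw = 2.066, sinh(κw) = 3.885.
The exact tunnelling result is T⁻¹ = 1 + U² sinh²(κw) / [4E(U − E)] = 17.07, so T = 0.0586.

T = 0.0586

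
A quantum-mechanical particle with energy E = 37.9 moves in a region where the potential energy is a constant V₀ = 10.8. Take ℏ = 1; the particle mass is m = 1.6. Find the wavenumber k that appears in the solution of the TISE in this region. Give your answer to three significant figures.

With E > V₀ the solution is oscillatory, ψ ∝ e^{±ikx} with k = √(2m(E − V₀))/ℏ.
k = √(2 × 1.6 × 27.1) = 9.312.

k = 9.31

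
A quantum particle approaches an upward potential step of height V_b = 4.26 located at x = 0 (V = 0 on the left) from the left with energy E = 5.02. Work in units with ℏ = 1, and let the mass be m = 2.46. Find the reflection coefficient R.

On each side the TISE gives plane waves with k = √(2m(E − V))/ℏ: k₁ = √(2·2.46·5.02) = 4.970, k₂ = √(2·2.46·0.76) = 1.934.
Matching ψ and ψ′ at x = 0 gives r = (k₁ − k₂)/(k₁ + k₂), so R = r² = 0.1934 and T = 1 − R = 0.8066.

R = 0.193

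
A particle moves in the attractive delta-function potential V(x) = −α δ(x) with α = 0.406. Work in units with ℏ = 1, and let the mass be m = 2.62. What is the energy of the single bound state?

The bound state is ψ(x) = √κ e^{−κ|x|}. The derivative jump ψ'(0⁺) − ψ'(0⁻) = −(2mα/ℏ²)ψ(0) fixes κ = mα/ℏ² = 1.064.
Then E = −ℏ²κ²/(2m) = −mα²/(2ℏ²) = -0.2159.

E = -0.216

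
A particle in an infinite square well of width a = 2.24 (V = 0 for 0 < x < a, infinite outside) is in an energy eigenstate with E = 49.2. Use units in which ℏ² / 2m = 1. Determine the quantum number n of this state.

n = 5

For an infinite well E_n = n²π²ℏ²/(2ma²), so n = (a/πℏ)√(2mE).
n = (2.24/π) × √(2 × 0.5 × 49.2) = 5.001 → n = 5.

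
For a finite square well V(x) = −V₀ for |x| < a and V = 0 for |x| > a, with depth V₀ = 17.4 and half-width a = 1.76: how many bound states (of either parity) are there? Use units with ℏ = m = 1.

N = 7

The dimensionless depth is z₀ = a√(2mV₀)/ℏ = 1.76 × √(34.80) = 10.38.
The even/odd transcendental equations gain one root per π/2 in z₀, giving N = 1 + ⌊2z₀/π⌋ = 1 + ⌊6.610⌋ = 7.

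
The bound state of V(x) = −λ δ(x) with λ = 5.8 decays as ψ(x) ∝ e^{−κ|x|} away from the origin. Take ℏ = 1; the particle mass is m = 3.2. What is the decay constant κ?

κ = 18.6

Integrating the TISE across x = 0 gives the cusp condition ψ'(0⁺) − ψ'(0⁻) = −(2mλ/ℏ²)ψ(0).
With ψ ∝ e^{−κ|x|} this yields −2κ = −2mλ/ℏ², so κ = mλ/ℏ² = 18.56.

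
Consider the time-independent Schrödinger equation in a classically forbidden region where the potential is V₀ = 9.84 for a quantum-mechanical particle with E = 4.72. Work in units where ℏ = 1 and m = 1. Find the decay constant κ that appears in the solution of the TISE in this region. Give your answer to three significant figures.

κ = 3.20

Since E < V₀ the TISE in this region is ψ'' = κ²ψ with κ = √(2m(V₀ − E))/ℏ.
κ = √(2 × 1 × 5.12) = 3.200.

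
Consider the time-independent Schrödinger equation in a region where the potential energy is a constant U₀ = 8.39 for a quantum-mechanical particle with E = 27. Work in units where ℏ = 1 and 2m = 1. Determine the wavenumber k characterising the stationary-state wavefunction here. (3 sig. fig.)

k = 4.31

With E > U₀ the solution is oscillatory, ψ ∝ e^{±ikx} with k = √(2m(E − U₀))/ℏ.
k = √(2 × 0.5 × 18.61) = 4.314.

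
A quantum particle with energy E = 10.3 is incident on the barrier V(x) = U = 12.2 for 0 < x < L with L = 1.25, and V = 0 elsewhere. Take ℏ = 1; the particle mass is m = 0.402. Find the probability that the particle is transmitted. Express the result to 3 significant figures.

E < U: inside the barrier ψ ∝ e^{±κx} with κ = √(2m(U − E))/ℏ = 1.236.
κL = 1.545, sinh(κL) = 2.237.
Matching ψ, ψ′ at both faces gives T = [1 + U² sinh²(κL) / (4E(U − E))]⁻¹ = 1/10.52 = 0.0951.

T = 0.0951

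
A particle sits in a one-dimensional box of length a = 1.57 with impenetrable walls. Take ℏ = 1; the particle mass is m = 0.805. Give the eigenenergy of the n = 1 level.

E = 2.49

Requiring ψ(0) = ψ(a) = 0 quantises k = nπ/a, hence E_n = ℏ²k²/2m = n²π²ℏ²/(2ma²).
E_1 = 1² × π² / (2 × 0.805 × 1.57²) = 2.487.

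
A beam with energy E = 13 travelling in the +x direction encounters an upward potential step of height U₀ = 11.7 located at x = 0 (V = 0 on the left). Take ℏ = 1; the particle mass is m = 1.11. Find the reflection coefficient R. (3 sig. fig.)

The wavenumbers are k₁ = √(2mE)/ℏ = 5.372 on the left and k₂ = √(2m(E − U₀))/ℏ = 1.699 on the right.
Matching ψ and ψ′ at x = 0 gives r = (k₁ − k₂)/(k₁ + k₂), so R = r² = 0.2699 and T = 1 − R = 0.7301.

R = 0.270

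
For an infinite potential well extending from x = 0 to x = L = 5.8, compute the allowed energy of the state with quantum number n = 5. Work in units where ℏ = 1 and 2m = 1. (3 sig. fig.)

E = 7.33

Requiring ψ(0) = ψ(L) = 0 quantises k = nπ/L, hence E_n = ℏ²k²/2m = n²π²ℏ²/(2mL²).
E_5 = 5² × π² / (2 × 0.5 × 5.8²) = 7.335.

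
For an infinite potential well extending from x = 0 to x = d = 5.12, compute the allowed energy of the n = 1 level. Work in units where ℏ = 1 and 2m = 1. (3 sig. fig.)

E = 0.376

Requiring ψ(0) = ψ(d) = 0 quantises k = nπ/d, hence E_n = ℏ²k²/2m = n²π²ℏ²/(2md²).
E_1 = 1² × π² / (2 × 0.5 × 5.12²) = 0.3765.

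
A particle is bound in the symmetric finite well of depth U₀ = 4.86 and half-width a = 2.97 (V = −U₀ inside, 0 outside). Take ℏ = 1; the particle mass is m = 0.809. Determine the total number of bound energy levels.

N = 6

Define the well-strength parameter z₀ = (a/ℏ)√(2mU₀) = 2.97 × √(2·0.809·4.86) = 8.328.
A new bound state (alternating even/odd) appears each time z₀ passes a multiple of π/2, so N = ⌊2z₀/π⌋ + 1 = ⌊5.302⌋ + 1 = 6.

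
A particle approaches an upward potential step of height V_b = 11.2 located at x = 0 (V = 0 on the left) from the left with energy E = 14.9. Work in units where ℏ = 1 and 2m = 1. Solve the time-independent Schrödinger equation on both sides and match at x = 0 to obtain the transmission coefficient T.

T = 0.888

On each side the TISE gives plane waves with k = √(2m(E − V))/ℏ: k₁ = √(2·½·14.9) = 3.860, k₂ = √(2·½·3.7) = 1.924.
Matching ψ and ψ′ at x = 0 gives r = (k₁ − k₂)/(k₁ + k₂), so R = r² = 0.1121 and T = 1 − R = 0.8879.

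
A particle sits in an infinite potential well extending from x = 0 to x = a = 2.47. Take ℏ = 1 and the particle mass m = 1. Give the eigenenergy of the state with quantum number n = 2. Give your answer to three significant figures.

E = 3.24

The infinite-well eigenfunctions ψ_n = √(2/a) sin(nπx/a) vanish at both walls, giving E_n = n²π²ℏ²/(2ma²).
E_2 = 2² × π² / (2 × 1 × 2.47²) = 3.235.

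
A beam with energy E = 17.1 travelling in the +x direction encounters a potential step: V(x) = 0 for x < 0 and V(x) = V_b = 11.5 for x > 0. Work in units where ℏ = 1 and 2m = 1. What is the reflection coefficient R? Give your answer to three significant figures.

On each side the TISE gives plane waves with k = √(2m(E − V))/ℏ: k₁ = √(2·½·17.1) = 4.135, k₂ = √(2·½·5.6) = 2.366.
Matching ψ and ψ′ at x = 0 gives r = (k₁ − k₂)/(k₁ + k₂), so R = r² = 0.07401 and T = 1 − R = 0.9260.

R = 0.0740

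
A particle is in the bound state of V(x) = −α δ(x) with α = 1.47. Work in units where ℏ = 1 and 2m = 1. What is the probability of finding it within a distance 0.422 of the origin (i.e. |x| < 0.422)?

The normalised bound state is ψ = √κ e^{−κ|x|} with κ = mα/ℏ² = 0.7350.
P(|x| < d) = ∫_{−d}^{d} κ e^{−2κ|x|} dx = 1 − e^{−2κd} = 1 − e^{−0.6203} = 0.4622.

P = 0.462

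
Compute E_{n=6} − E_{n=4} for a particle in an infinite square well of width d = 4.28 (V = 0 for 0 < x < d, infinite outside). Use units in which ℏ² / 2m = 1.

E_n = n²π²ℏ²/(2md²), so ΔE = (6² − 4²) π²ℏ²/(2md²).
ΔE = 20 × π² / (2 × 0.5 × 4.28²) = 10.78.

ΔE = 10.8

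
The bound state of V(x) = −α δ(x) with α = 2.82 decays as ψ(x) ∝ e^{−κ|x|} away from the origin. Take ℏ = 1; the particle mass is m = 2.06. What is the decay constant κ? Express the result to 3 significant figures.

κ = 5.81

Integrating the TISE across x = 0 gives the cusp condition ψ'(0⁺) − ψ'(0⁻) = −(2mα/ℏ²)ψ(0).
With ψ ∝ e^{−κ|x|} this yields −2κ = −2mα/ℏ², so κ = mα/ℏ² = 5.809.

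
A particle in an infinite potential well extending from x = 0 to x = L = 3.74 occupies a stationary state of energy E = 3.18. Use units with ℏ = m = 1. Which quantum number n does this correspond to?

From E_n = n²π²ℏ²/(2mL²) invert to n = √(2mL²E)/(πℏ).
n = (3.74/π) × √(2 × 1 × 3.18) = 3.002 → n = 3.

n = 3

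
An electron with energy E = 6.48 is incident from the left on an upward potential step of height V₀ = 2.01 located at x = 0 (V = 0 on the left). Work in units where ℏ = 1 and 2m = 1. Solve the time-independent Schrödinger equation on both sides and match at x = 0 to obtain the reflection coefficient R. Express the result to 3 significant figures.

On each side the TISE gives plane waves with k = √(2m(E − V))/ℏ: k₁ = √(2·½·6.48) = 2.546, k₂ = √(2·½·4.47) = 2.114.
Continuity of ψ and ψ′ at the step yields the reflection amplitude r = (k₁ − k₂)/(k₁ + k₂) = 0.09257; thus R = |r|² = 0.008569, T = 0.9914.

R = 0.00857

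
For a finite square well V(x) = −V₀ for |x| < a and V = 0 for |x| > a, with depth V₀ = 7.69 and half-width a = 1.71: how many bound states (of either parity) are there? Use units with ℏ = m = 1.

N = 5

Define the well-strength parameter z₀ = (a/ℏ)√(2mV₀) = 1.71 × √(2·1·7.69) = 6.706.
A new bound state (alternating even/odd) appears each time z₀ passes a multiple of π/2, so N = ⌊2z₀/π⌋ + 1 = ⌊4.269⌋ + 1 = 5.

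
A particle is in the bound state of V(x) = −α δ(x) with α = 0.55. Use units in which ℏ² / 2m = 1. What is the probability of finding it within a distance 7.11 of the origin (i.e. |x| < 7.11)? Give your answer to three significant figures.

The normalised bound state is ψ = √κ e^{−κ|x|} with κ = mα/ℏ² = 0.2750.
P(|x| < d) = ∫_{−d}^{d} κ e^{−2κ|x|} dx = 1 − e^{−2κd} = 1 − e^{−3.911} = 0.9800.

P = 0.980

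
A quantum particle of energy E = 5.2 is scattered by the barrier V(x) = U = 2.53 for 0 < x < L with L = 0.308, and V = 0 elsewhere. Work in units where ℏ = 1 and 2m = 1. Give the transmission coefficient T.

T = 0.974

E > U: inside the barrier k₂ = √(2m(E − U))/ℏ = 1.634, k₂L = 0.5033.
T = [1 + U² sin²(k₂L) / (4E(E − U))]⁻¹ = 1/1.027 = 0.974.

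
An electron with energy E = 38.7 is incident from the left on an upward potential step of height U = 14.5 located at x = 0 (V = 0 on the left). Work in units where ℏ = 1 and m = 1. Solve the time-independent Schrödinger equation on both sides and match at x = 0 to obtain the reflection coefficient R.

On each side the TISE gives plane waves with k = √(2m(E − V))/ℏ: k₁ = √(2·1·38.7) = 8.798, k₂ = √(2·1·24.2) = 6.957.
Continuity of ψ and ψ′ at the step yields the reflection amplitude r = (k₁ − k₂)/(k₁ + k₂) = 0.1168; thus R = |r|² = 0.01365, T = 0.9863.

R = 0.0137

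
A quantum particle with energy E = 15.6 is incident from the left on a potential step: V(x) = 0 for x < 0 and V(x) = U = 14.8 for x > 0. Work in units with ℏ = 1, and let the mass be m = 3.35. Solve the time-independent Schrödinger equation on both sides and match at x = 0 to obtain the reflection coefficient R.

On each side the TISE gives plane waves with k = √(2m(E − V))/ℏ: k₁ = √(2·3.35·15.6) = 10.22, k₂ = √(2·3.35·0.8) = 2.315.
Continuity of ψ and ψ′ at the step yields the reflection amplitude r = (k₁ − k₂)/(k₁ + k₂) = 0.6307; thus R = |r|² = 0.3978, T = 0.6022.

R = 0.398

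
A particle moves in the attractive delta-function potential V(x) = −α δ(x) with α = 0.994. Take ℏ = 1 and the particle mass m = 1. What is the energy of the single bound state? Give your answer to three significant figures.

E = -0.494

For x ≠ 0 the bound state is ψ ∝ e^{−κ|x|}; integrating the TISE across the delta gives the cusp condition 2κ = 2mα/ℏ², so κ = 0.9940.
Then E = −ℏ²κ²/(2m) = −mα²/(2ℏ²) = -0.4940.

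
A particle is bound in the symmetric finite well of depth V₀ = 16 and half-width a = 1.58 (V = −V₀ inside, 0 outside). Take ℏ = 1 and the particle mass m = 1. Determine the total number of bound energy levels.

N = 6

Define the well-strength parameter z₀ = (a/ℏ)√(2mV₀) = 1.58 × √(2·1·16) = 8.938.
A new bound state (alternating even/odd) appears each time z₀ passes a multiple of π/2, so N = ⌊2z₀/π⌋ + 1 = ⌊5.690⌋ + 1 = 6.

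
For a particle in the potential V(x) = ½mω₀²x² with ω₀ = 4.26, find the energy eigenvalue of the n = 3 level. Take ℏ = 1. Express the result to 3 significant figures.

E = 14.9

The oscillator eigenvalues are E_n = ℏω₀(n + ½), so E_3 = 4.26 × 3.5 = 14.91.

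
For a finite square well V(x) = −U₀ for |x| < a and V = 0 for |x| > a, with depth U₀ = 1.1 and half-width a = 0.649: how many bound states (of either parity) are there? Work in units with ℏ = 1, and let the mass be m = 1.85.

Define the well-strength parameter z₀ = (a/ℏ)√(2mU₀) = 0.649 × √(2·1.85·1.1) = 1.309.
A new bound state (alternating even/odd) appears each time z₀ passes a multiple of π/2, so N = ⌊2z₀/π⌋ + 1 = ⌊0.8335⌋ + 1 = 1.

N = 1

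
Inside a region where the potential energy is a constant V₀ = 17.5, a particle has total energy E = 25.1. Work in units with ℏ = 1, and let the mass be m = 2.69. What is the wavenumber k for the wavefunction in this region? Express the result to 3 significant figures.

k = 6.39

With E > V₀ the solution is oscillatory, ψ ∝ e^{±ikx} with k = √(2m(E − V₀))/ℏ.
k = √(2 × 2.69 × 7.6) = 6.394.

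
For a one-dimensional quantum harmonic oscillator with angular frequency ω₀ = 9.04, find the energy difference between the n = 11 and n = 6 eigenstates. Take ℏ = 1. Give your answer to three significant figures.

E_n = ℏω₀(n + ½), so ΔE = (11 − 6) ℏω₀ = 5 × 9.04 = 45.20.

ΔE = 45.2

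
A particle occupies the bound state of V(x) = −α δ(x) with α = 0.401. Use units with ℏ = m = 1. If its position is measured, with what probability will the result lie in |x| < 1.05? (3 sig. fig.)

P = 0.569

The normalised bound state is ψ = √κ e^{−κ|x|} with κ = mα/ℏ² = 0.4010.
P(|x| < d) = ∫_{−d}^{d} κ e^{−2κ|x|} dx = 1 − e^{−2κd} = 1 − e^{−0.8421} = 0.5692.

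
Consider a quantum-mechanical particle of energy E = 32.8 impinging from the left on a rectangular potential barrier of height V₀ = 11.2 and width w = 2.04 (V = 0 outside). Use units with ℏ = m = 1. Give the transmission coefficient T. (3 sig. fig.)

Above the barrier the interior wavenumber is k₂ = √(2m(E − V₀))/ℏ = 6.573, giving phase k₂w = 13.41.
T = [1 + V₀² sin²(k₂w) / (4E(E − V₀))]⁻¹ = 1/1.025 = 0.976.

T = 0.976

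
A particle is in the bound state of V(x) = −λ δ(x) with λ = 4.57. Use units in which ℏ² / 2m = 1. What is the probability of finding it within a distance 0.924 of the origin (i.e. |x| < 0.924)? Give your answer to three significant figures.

The normalised bound state is ψ = √κ e^{−κ|x|} with κ = mλ/ℏ² = 2.285.
P(|x| < d) = ∫_{−d}^{d} κ e^{−2κ|x|} dx = 1 − e^{−2κd} = 1 − e^{−4.223} = 0.9853.

P = 0.985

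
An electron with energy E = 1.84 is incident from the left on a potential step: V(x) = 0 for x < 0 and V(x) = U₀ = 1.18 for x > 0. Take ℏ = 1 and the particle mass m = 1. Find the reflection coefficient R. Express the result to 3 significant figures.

The wavenumbers are k₁ = √(2mE)/ℏ = 1.918 on the left and k₂ = √(2m(E − U₀))/ℏ = 1.149 on the right.
Continuity of ψ and ψ′ at the step yields the reflection amplitude r = (k₁ − k₂)/(k₁ + k₂) = 0.2509; thus R = |r|² = 0.06293, T = 0.9371.

R = 0.0629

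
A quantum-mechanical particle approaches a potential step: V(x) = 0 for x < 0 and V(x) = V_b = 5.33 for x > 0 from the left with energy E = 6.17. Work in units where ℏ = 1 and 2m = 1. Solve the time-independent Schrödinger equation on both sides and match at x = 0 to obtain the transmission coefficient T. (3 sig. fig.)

The wavenumbers are k₁ = √(2mE)/ℏ = 2.484 on the left and k₂ = √(2m(E − V_b))/ℏ = 0.9165 on the right.
Continuity of ψ and ψ′ at the step yields the reflection amplitude r = (k₁ − k₂)/(k₁ + k₂) = 0.4609; thus R = |r|² = 0.2125, T = 0.7875.

T = 0.788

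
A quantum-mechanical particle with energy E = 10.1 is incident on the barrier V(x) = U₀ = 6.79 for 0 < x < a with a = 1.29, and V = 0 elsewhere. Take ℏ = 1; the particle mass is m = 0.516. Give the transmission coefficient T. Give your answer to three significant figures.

T = 0.860

E > U₀: inside the barrier k₂ = √(2m(E − U₀))/ℏ = 1.848, k₂a = 2.384.
T = [1 + U₀² sin²(k₂a) / (4E(E − U₀))]⁻¹ = 1/1.163 = 0.860.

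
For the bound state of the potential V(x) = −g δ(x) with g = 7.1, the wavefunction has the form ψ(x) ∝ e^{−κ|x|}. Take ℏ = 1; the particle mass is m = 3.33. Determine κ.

κ = 23.6

Integrating the TISE across x = 0 gives the cusp condition ψ'(0⁺) − ψ'(0⁻) = −(2mg/ℏ²)ψ(0).
With ψ ∝ e^{−κ|x|} this yields −2κ = −2mg/ℏ², so κ = mg/ℏ² = 23.64.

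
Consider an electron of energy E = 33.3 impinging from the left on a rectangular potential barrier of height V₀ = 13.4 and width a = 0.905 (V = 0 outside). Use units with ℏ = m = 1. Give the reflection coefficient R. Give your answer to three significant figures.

R = 0.0196

E > V₀: inside the barrier k₂ = √(2m(E − V₀))/ℏ = 6.309, k₂a = 5.709.
Matching at both interfaces gives T⁻¹ = 1 + V₀² sin²(k₂a) / [4E(E − V₀)] = 1.020, hence T = 0.980.
R = 1 − T = 0.0196.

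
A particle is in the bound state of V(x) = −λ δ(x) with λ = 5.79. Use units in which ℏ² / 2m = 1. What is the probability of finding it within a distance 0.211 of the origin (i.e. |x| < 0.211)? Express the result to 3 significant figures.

P = 0.705

The normalised bound state is ψ = √κ e^{−κ|x|} with κ = mλ/ℏ² = 2.895.
P(|x| < d) = ∫_{−d}^{d} κ e^{−2κ|x|} dx = 1 − e^{−2κd} = 1 − e^{−1.222} = 0.7053.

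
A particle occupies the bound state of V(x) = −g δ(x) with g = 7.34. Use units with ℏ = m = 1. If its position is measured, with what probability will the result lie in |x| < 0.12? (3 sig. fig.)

P = 0.828

The normalised bound state is ψ = √κ e^{−κ|x|} with κ = mg/ℏ² = 7.340.
P(|x| < d) = ∫_{−d}^{d} κ e^{−2κ|x|} dx = 1 − e^{−2κd} = 1 − e^{−1.762} = 0.8282.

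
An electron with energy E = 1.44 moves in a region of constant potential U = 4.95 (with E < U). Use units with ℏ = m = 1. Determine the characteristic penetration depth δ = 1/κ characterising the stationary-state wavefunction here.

Since E < U the TISE in this region is ψ'' = κ²ψ with κ = √(2m(U − E))/ℏ.
κ = √(2 × 1 × 3.51) = 2.650. The penetration depth is δ = 1/κ = 0.377.

δ = 0.377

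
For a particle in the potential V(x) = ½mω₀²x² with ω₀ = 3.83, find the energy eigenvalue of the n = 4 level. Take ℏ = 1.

E = 17.2

Using E_n = (n + ½)ℏω₀: E_4 = 4.5 × 3.83 = 17.24.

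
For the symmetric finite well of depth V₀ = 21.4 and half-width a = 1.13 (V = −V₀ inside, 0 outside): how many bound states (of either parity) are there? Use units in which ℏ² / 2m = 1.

The dimensionless depth is z₀ = a√(2mV₀)/ℏ = 1.13 × √(21.40) = 5.227.
The even/odd transcendental equations gain one root per π/2 in z₀, giving N = 1 + ⌊2z₀/π⌋ = 1 + ⌊3.328⌋ = 4.

N = 4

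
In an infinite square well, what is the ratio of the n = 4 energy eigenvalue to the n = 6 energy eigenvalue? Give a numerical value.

E_n = n²π²ℏ²/(2mL²) so the ratio is n₂²/n₁² = 16/36 = 0.444444.

0.444444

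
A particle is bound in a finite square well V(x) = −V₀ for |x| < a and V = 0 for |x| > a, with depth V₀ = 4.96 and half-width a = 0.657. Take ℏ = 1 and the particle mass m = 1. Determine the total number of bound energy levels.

N = 2

Define the well-strength parameter z₀ = (a/ℏ)√(2mV₀) = 0.657 × √(2·1·4.96) = 2.069.
The even/odd transcendental equations gain one root per π/2 in z₀, giving N = 1 + ⌊2z₀/π⌋ = 1 + ⌊1.317⌋ = 2.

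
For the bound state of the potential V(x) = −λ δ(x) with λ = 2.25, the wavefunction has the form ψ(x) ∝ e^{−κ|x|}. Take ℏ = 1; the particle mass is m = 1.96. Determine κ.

Integrating the TISE across x = 0 gives the cusp condition ψ'(0⁺) − ψ'(0⁻) = −(2mλ/ℏ²)ψ(0).
With ψ ∝ e^{−κ|x|} this yields −2κ = −2mλ/ℏ², so κ = mλ/ℏ² = 4.410.

κ = 4.41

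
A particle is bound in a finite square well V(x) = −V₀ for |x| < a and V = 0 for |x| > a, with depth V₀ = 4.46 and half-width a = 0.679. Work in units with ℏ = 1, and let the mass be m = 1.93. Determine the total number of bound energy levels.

N = 2

The dimensionless depth is z₀ = a√(2mV₀)/ℏ = 0.679 × √(17.22) = 2.817.
The even/odd transcendental equations gain one root per π/2 in z₀, giving N = 1 + ⌊2z₀/π⌋ = 1 + ⌊1.794⌋ = 2.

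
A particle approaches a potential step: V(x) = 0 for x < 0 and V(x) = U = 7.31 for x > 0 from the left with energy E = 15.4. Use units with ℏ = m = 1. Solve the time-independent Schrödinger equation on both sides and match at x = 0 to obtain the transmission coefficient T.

The wavenumbers are k₁ = √(2mE)/ℏ = 5.550 on the left and k₂ = √(2m(E − U))/ℏ = 4.022 on the right.
Continuity of ψ and ψ′ at the step yields the reflection amplitude r = (k₁ − k₂)/(k₁ + k₂) = 0.1596; thus R = |r|² = 0.02546, T = 0.9745.

T = 0.975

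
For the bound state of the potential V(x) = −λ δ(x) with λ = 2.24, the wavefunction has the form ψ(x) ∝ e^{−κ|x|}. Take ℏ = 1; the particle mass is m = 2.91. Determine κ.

κ = 6.52

Integrating the TISE across x = 0 gives the cusp condition ψ'(0⁺) − ψ'(0⁻) = −(2mλ/ℏ²)ψ(0).
With ψ ∝ e^{−κ|x|} this yields −2κ = −2mλ/ℏ², so κ = mλ/ℏ² = 6.518.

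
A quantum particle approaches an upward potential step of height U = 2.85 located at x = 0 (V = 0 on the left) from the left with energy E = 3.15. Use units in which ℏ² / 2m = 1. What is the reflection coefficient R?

R = 0.279

On each side the TISE gives plane waves with k = √(2m(E − V))/ℏ: k₁ = √(2·½·3.15) = 1.775, k₂ = √(2·½·0.3) = 0.5477.
Continuity of ψ and ψ′ at the step yields the reflection amplitude r = (k₁ − k₂)/(k₁ + k₂) = 0.5283; thus R = |r|² = 0.2791, T = 0.7209.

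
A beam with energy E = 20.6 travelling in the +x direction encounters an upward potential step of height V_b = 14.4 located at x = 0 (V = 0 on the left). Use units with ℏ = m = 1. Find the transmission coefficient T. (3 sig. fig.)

On each side the TISE gives plane waves with k = √(2m(E − V))/ℏ: k₁ = √(2·1·20.6) = 6.419, k₂ = √(2·1·6.2) = 3.521.
Continuity of ψ and ψ′ at the step yields the reflection amplitude r = (k₁ − k₂)/(k₁ + k₂) = 0.2915; thus R = |r|² = 0.08496, T = 0.9150.

T = 0.915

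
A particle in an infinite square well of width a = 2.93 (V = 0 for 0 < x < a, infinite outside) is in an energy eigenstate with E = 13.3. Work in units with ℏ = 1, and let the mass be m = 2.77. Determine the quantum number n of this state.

From E_n = n²π²ℏ²/(2ma²) invert to n = √(2ma²E)/(πℏ).
n = (2.93/π) × √(2 × 2.77 × 13.3) = 8.006 → n = 8.

n = 8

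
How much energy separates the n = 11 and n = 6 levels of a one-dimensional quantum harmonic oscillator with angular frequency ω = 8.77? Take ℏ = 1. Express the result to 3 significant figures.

E_n = ℏω(n + ½), so ΔE = (11 − 6) ℏω = 5 × 8.77 = 43.85.

ΔE = 43.9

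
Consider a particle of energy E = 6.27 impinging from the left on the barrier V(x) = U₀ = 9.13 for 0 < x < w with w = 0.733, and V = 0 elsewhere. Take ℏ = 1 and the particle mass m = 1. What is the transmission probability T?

Since E < U₀ the interior solution is evanescent with decay constant κ = √(2m(U₀ − E))/ℏ = 2.392.
κw = 1.753, sinh(κw) = 2.800.
Matching ψ, ψ′ at both faces gives T = [1 + U₀² sinh²(κw) / (4E(U₀ − E))]⁻¹ = 1/10.11 = 0.0989.

T = 0.0989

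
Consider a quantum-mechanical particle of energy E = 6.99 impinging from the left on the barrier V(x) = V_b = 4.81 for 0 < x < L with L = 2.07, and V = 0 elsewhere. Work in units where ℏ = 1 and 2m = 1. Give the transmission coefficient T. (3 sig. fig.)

Above the barrier the interior wavenumber is k₂ = √(2m(E − V_b))/ℏ = 1.476, giving phase k₂L = 3.056.
T = [1 + V_b² sin²(k₂L) / (4E(E − V_b))]⁻¹ = 1/1.003 = 0.997.

T = 0.997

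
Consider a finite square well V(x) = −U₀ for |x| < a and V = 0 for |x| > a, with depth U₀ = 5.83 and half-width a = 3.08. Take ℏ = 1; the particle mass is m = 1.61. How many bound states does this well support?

Define the well-strength parameter z₀ = (a/ℏ)√(2mU₀) = 3.08 × √(2·1.61·5.83) = 13.34.
A new bound state (alternating even/odd) appears each time z₀ passes a multiple of π/2, so N = ⌊2z₀/π⌋ + 1 = ⌊8.496⌋ + 1 = 9.

N = 9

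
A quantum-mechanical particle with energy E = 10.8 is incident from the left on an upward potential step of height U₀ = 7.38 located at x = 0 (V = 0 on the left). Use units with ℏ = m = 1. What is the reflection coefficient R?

R = 0.0783

On each side the TISE gives plane waves with k = √(2m(E − V))/ℏ: k₁ = √(2·1·10.8) = 4.648, k₂ = √(2·1·3.42) = 2.615.
Continuity of ψ and ψ′ at the step yields the reflection amplitude r = (k₁ − k₂)/(k₁ + k₂) = 0.2798; thus R = |r|² = 0.07829, T = 0.9217.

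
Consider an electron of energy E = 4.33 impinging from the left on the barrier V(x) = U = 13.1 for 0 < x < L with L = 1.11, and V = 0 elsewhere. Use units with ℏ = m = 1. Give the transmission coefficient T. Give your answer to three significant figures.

T = 0.000324

E < U: inside the barrier ψ ∝ e^{±κx} with κ = √(2m(U − E))/ℏ = 4.188.
κL = 4.649, sinh(κL) = 52.22.
Matching ψ, ψ′ at both faces gives T = [1 + U² sinh²(κL) / (4E(U − E))]⁻¹ = 1/3082 = 0.000324.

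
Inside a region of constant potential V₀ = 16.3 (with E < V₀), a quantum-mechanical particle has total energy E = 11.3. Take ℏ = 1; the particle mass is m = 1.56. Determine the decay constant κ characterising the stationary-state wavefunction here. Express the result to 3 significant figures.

κ = 3.95

Since E < V₀ the TISE in this region is ψ'' = κ²ψ with κ = √(2m(V₀ − E))/ℏ.
κ = √(2 × 1.56 × 5) = 3.950.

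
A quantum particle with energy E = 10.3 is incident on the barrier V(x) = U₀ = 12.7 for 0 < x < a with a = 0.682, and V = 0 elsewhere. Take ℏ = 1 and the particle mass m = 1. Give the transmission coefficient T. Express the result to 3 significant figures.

T = 0.120

Since E < U₀ the interior solution is evanescent with decay constant κ = √(2m(U₀ − E))/ℏ = 2.191.
κa = 1.494, sinh(κa) = 2.116.
Matching ψ, ψ′ at both faces gives T = [1 + U₀² sinh²(κa) / (4E(U₀ − E))]⁻¹ = 1/8.301 = 0.120.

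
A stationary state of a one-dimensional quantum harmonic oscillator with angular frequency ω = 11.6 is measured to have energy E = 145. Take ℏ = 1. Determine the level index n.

E_n = ℏω(n + ½) ⇒ n = E/(ℏω) − ½ = 145/11.6 − 0.5 = 12.000 → n = 12.

n = 12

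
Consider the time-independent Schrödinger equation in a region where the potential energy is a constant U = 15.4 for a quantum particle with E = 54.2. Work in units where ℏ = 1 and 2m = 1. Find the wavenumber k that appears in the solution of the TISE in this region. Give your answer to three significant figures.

With E > U the solution is oscillatory, ψ ∝ e^{±ikx} with k = √(2m(E − U))/ℏ.
k = √(2 × 0.5 × 38.8) = 6.229.

k = 6.23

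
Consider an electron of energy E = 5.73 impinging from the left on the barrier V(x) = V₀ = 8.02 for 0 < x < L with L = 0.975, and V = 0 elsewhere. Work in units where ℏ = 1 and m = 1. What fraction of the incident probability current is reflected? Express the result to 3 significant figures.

Since E < V₀ the interior solution is evanescent with decay constant κ = √(2m(V₀ − E))/ℏ = 2.140.
κL = 2.087, sinh(κL) = 3.967.
The exact tunnelling result is T⁻¹ = 1 + V₀² sinh²(κL) / [4E(V₀ − E)] = 20.28, so T = 0.0493.
R = 1 − T = 0.951.

R = 0.951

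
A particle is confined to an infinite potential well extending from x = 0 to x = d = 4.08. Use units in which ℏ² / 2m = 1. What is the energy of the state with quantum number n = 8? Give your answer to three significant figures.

The infinite-well eigenfunctions ψ_n = √(2/d) sin(nπx/d) vanish at both walls, giving E_n = n²π²ℏ²/(2md²).
E_8 = 8² × π² / (2 × 0.5 × 4.08²) = 37.95.

E = 37.9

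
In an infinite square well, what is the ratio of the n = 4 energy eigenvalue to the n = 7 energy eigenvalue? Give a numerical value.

0.326531

Since E_n ∝ n², the ratio is (4/7)² = 0.326531.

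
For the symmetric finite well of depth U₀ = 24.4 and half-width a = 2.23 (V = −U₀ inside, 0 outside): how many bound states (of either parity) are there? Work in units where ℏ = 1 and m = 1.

N = 10

Define the well-strength parameter z₀ = (a/ℏ)√(2mU₀) = 2.23 × √(2·1·24.4) = 15.58.
The even/odd transcendental equations gain one root per π/2 in z₀, giving N = 1 + ⌊2z₀/π⌋ = 1 + ⌊9.917⌋ = 10.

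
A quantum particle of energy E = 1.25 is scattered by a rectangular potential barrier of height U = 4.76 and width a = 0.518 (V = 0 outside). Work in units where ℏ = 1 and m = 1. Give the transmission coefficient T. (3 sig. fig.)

T = 0.185

E < U: inside the barrier ψ ∝ e^{±κx} with κ = √(2m(U − E))/ℏ = 2.650.
κa = 1.372, sinh(κa) = 1.846.
The exact tunnelling result is T⁻¹ = 1 + U² sinh²(κa) / [4E(U − E)] = 5.398, so T = 0.185.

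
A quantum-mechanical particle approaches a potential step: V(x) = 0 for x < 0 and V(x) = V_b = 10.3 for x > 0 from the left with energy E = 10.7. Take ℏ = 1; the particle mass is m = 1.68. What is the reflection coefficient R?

R = 0.457

The wavenumbers are k₁ = √(2mE)/ℏ = 5.996 on the left and k₂ = √(2m(E − V_b))/ℏ = 1.159 on the right.
Matching ψ and ψ′ at x = 0 gives r = (k₁ − k₂)/(k₁ + k₂), so R = r² = 0.4569 and T = 1 − R = 0.5431.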